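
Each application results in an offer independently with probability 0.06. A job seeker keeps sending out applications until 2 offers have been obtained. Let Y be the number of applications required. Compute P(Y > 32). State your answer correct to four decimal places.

Needing more than 32 applications ⇔ fewer than 2 successes in the first 32. With X ~ Binomial(32, 0.06), P(Y > 32) = P(X ≤ 1).
  k=0: C(32,0)·0.06^0·0.94^32 = 0.138067
  k=1: C(32,1)·0.06^1·0.94^31 = 0.282010
P(X ≤ 1) = 0.420078

0.4201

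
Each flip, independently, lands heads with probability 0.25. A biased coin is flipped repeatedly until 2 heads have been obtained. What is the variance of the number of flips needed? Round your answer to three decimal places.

24.000

Y = total flips until the second success; negative binomial with r=2, p=0.25.
Var(Y) = r(1−p)/p² = 2·0.75 / 0.25² = 24.00000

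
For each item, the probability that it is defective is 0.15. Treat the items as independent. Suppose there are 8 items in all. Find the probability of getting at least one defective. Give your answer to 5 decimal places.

0.72751

P(at least one) = 1 − P(none) = 1 − (1 − 0.15)^8
= 1 − 0.2724905 = 0.7275095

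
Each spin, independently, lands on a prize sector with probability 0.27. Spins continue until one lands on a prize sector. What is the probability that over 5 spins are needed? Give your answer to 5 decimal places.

0.20731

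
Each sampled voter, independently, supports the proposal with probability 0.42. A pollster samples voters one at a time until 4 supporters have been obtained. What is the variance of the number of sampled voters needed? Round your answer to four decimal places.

Y = total sampled voters until the fourth success; negative binomial with r=4, p=0.42.
Var(Y) = r(1−p)/p² = 4·0.58 / 0.42² = 13.151927

13.1519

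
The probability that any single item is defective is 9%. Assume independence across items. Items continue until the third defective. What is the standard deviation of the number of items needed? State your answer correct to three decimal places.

Y = total items until the third success; negative binomial with r=3, p=0.09.
SD(Y) = √[r(1−p)/p²] = √(337.03704) = 18.35857

18.359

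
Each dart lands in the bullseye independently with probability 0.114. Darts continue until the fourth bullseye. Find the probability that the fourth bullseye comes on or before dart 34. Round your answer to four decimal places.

0.5527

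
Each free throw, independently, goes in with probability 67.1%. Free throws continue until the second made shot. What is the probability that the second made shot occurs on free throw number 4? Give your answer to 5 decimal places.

0.14620

Y = trial on which the second success occurs; negative binomial, r=2, p=0.671.
P(Y=4) = C(3,1) · p^2 · (1−p)^2
= 3 · 0.45024 · 0.10824 = 0.1462036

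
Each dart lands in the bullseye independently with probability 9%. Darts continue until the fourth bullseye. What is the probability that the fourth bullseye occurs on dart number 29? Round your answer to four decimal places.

0.0203

Y = trial on which the fourth success occurs; negative binomial, r=4, p=0.09.
P(Y=29) = C(28,3) · p^4 · (1−p)^25
= 3276 · 6.561e-05 · 0.094631 = 0.020340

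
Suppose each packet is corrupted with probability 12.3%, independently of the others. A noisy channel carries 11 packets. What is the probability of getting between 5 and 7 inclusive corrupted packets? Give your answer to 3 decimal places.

0.007

X ~ Binomial(11, 0.123); P(5 ≤ X ≤ 7) = Σ C(11,k) p^k (1−p)^(11−k) over k:
  k=5: C(11,5)·0.123^5·0.877^6 = 0.00592
  k=6: C(11,6)·0.123^6·0.877^5 = 0.00083
  k=7: C(11,7)·0.123^7·0.877^4 = 0.00008
Total = 0.00683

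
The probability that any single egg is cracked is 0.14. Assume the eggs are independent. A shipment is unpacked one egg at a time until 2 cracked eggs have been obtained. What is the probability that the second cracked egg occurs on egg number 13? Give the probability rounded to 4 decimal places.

0.0448

Y = trial on which the second success occurs; negative binomial, r=2, p=0.14.
P(Y=13) = C(12,1) · p^2 · (1−p)^11
= 12 · 0.0196 · 0.19032 = 0.044763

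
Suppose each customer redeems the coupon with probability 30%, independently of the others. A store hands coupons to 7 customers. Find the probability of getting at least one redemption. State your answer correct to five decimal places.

0.91765

P(at least one) = 1 − P(none) = 1 − (1 − 0.30)^7
= 1 − 0.0823543 = 0.9176457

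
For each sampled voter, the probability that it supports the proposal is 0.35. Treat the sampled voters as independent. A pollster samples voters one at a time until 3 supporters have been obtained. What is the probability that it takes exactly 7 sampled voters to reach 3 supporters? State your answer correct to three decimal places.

0.115

Y = trial on which the third success occurs; negative binomial, r=3, p=0.35.
P(Y=7) = C(6,2) · p^3 · (1−p)^4
= 15 · 0.042875 · 0.17851 = 0.11480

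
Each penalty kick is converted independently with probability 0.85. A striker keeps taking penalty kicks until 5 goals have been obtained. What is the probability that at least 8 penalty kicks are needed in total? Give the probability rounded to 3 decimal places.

Needing more than 7 penalty kicks ⇔ fewer than 5 successes in the first 7. With X ~ Binomial(7, 0.85), P(Y > 7) = P(X ≤ 4).
  k=0: C(7,0)·0.85^0·0.15^7 = 0.00000
  k=1: C(7,1)·0.85^1·0.15^6 = 0.00007
  k=2: C(7,2)·0.85^2·0.15^5 = 0.00115
  k=3: C(7,3)·0.85^3·0.15^4 = 0.01088
  k=4: C(7,4)·0.85^4·0.15^3 = 0.06166
P(X ≤ 4) = 0.07377

0.074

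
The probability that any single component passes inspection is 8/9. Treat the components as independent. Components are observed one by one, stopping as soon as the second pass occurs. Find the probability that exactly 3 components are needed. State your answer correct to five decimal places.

Y = trial on which the second success occurs; negative binomial, r=2, p=0.888889.
P(Y=3) = C(2,1) · p^2 · (1−p)^1
= 2 · 0.79012 · 0.11111 = 0.1755830

0.17558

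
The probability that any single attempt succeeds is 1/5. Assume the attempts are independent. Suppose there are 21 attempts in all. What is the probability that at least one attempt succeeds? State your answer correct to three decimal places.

0.991

P(at least one) = 1 − P(none) = 1 − (1 − 0.20)^21
= 1 − 0.00922 = 0.99078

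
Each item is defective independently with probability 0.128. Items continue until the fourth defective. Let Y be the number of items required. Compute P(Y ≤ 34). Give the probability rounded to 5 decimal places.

Finishing within 34 items ⇔ at least 4 successes in the first 34. With X ~ Binomial(34, 0.128), P(Y ≤ 34) = 1 − P(X ≤ 3).
  k=0: C(34,0)·0.128^0·0.872^34 = 0.0094964
  k=1: C(34,1)·0.128^1·0.872^33 = 0.0473950
  k=2: C(34,2)·0.128^2·0.872^32 = 0.1147917
  k=3: C(34,3)·0.128^3·0.872^31 = 0.1797349
1 − 0.3514181 = 0.6485819

0.64858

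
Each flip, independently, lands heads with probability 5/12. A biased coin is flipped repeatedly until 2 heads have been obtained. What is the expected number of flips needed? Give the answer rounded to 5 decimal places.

4.80000

Y = total flips until the second success; negative binomial with r=2, p=0.416667.
E[Y] = r / p = 2 / 0.416667 = 4.8000000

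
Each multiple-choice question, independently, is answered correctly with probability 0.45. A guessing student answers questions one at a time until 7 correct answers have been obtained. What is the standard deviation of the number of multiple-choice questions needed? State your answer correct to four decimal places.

4.3603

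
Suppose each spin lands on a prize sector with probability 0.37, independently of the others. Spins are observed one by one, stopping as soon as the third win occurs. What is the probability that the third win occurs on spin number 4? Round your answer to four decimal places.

Y = trial on which the third success occurs; negative binomial, r=3, p=0.37.
P(Y=4) = C(3,2) · p^3 · (1−p)^1
= 3 · 0.050653 · 0.63 = 0.095734

0.0957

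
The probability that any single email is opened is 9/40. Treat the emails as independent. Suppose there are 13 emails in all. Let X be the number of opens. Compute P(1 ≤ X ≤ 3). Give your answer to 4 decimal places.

X ~ Binomial(13, 0.225); P(1 ≤ X ≤ 3) = Σ C(13,k) p^k (1−p)^(13−k) over k:
  k=1: C(13,1)·0.225^1·0.775^12 = 0.137324
  k=2: C(13,2)·0.225^2·0.775^11 = 0.239209
  k=3: C(13,3)·0.225^3·0.775^10 = 0.254642
Total = 0.631176

0.6312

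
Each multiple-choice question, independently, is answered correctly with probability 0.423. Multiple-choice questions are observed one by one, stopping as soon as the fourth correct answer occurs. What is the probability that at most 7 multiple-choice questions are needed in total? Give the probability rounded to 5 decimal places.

Finishing within 7 multiple-choice questions ⇔ at least 4 successes in the first 7. With X ~ Binomial(7, 0.423), P(Y ≤ 7) = 1 − P(X ≤ 3).
  k=0: C(7,0)·0.423^0·0.577^7 = 0.0212927
  k=1: C(7,1)·0.423^1·0.577^6 = 0.1092681
  k=2: C(7,2)·0.423^2·0.577^5 = 0.2403140
  k=3: C(7,3)·0.423^3·0.577^4 = 0.2936246
1 − 0.6644994 = 0.3355006

0.33550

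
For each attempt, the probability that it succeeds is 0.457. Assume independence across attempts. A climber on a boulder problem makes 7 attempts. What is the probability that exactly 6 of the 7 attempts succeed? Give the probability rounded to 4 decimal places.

0.0346

X ~ Binomial(n=7, p=0.457).
P(X=6) = C(7,6) · p^6 · (1−p)^1
= 7 · 0.0091096 · 0.543 = 0.034625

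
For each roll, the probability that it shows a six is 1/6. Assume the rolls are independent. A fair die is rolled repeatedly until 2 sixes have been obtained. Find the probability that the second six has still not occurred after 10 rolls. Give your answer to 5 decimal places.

Needing more than 10 rolls ⇔ fewer than 2 successes in the first 10. With X ~ Binomial(10, 0.166667), P(Y > 10) = P(X ≤ 1).
  k=0: C(10,0)·0.166667^0·0.833333^10 = 0.1615056
  k=1: C(10,1)·0.166667^1·0.833333^9 = 0.3230112
P(X ≤ 1) = 0.4845167

0.48452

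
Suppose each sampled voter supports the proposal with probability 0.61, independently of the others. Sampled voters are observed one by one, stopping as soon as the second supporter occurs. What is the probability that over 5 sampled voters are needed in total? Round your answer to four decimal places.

0.0796

Needing more than 5 sampled voters ⇔ fewer than 2 successes in the first 5. With X ~ Binomial(5, 0.61), P(Y > 5) = P(X ≤ 1).
  k=0: C(5,0)·0.61^0·0.39^5 = 0.009022
  k=1: C(5,1)·0.61^1·0.39^4 = 0.070560
P(X ≤ 1) = 0.079582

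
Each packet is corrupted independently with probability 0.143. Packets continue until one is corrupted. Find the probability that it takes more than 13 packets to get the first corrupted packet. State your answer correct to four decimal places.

0.1345

Y = number of packets to the first success; geometric, p = 0.143.
P(Y > 13) = P(first 13 all fail) = (1−p)^13 = 0.134509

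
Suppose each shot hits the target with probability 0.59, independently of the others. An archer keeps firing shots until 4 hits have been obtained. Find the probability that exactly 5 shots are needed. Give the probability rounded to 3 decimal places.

0.199

Y = trial on which the fourth success occurs; negative binomial, r=4, p=0.59.
P(Y=5) = C(4,3) · p^4 · (1−p)^1
= 4 · 0.12117 · 0.41 = 0.19872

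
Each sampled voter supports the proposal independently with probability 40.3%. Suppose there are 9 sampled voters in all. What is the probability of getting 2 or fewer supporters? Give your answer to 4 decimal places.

X ~ Binomial(9, 0.403); P(X ≤ 2) = Σ C(9,k) p^k (1−p)^(9−k) over k:
  k=0: C(9,0)·0.403^0·0.597^9 = 0.009633
  k=1: C(9,1)·0.403^1·0.597^8 = 0.058525
  k=2: C(9,2)·0.403^2·0.597^7 = 0.158028
Total = 0.226186

0.2262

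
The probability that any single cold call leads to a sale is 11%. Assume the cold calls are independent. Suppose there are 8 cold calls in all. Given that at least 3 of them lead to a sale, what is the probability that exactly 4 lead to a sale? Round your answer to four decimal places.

0.1320

X ~ Binomial(8, 0.11). Want P(X=4 | X≥3) = P(X=4) / P(X≥3).
P(X=4) = C(8,4)·0.11^4·0.89^4 = 0.006430
P(X≥3) = 1 − 0.393659 − 0.389236 − 0.168377 = 0.048728
Ratio = 0.006430 / 0.048728 = 0.131962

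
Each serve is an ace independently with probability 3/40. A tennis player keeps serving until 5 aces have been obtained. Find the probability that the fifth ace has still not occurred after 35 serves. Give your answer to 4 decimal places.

Needing more than 35 serves ⇔ fewer than 5 successes in the first 35. With X ~ Binomial(35, 0.075), P(Y > 35) = P(X ≤ 4).
  k=0: C(35,0)·0.075^0·0.925^35 = 0.065307
  k=1: C(35,1)·0.075^1·0.925^34 = 0.185331
  k=2: C(35,2)·0.075^2·0.925^33 = 0.255456
  k=3: C(35,3)·0.075^3·0.925^32 = 0.227839
  k=4: C(35,4)·0.075^4·0.925^31 = 0.147788
P(X ≤ 4) = 0.881722

0.8817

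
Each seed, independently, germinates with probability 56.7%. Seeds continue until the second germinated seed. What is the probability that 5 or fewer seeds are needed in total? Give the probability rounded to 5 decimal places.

Finishing within 5 seeds ⇔ at least 2 successes in the first 5. With X ~ Binomial(5, 0.567), P(Y ≤ 5) = 1 − P(X ≤ 1).
  k=0: C(5,0)·0.567^0·0.433^5 = 0.0152209
  k=1: C(5,1)·0.567^1·0.433^4 = 0.0996563
1 − 0.1148771 = 0.8851229

0.88512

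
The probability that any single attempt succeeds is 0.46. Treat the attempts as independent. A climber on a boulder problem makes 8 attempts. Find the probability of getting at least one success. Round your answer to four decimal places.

P(at least one) = 1 − P(none) = 1 − (1 − 0.46)^8
= 1 − 0.007230 = 0.992770

0.9928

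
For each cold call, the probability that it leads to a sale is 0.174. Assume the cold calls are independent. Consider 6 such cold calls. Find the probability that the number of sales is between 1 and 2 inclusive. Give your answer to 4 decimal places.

X ~ Binomial(6, 0.174); P(1 ≤ X ≤ 2) = Σ C(6,k) p^k (1−p)^(6−k) over k:
  k=1: C(6,1)·0.174^1·0.826^5 = 0.401422
  k=2: C(6,2)·0.174^2·0.826^4 = 0.211402
Total = 0.612824

0.6128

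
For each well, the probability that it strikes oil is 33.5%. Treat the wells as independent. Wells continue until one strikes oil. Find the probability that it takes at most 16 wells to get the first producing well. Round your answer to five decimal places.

Y = number of wells to the first success; geometric, p = 0.335.
P(Y ≤ 16) = 1 − (1−p)^16 = 1 − 0.0014627 = 0.9985373

0.99854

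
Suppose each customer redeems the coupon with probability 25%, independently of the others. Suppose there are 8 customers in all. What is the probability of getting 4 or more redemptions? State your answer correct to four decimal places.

0.1138

X ~ Binomial(8, 0.25); P(X ≥ 4) = Σ C(8,k) p^k (1−p)^(8−k) over k:
  k=4: C(8,4)·0.25^4·0.75^4 = 0.086517
  k=5: C(8,5)·0.25^5·0.75^3 = 0.023071
  k=6: C(8,6)·0.25^6·0.75^2 = 0.003845
  k=7: C(8,7)·0.25^7·0.75^1 = 0.000366
  k=8: C(8,8)·0.25^8·0.75^0 = 0.000015
Total = 0.113815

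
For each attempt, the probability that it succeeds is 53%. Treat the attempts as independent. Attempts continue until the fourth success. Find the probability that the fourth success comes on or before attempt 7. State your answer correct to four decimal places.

0.5654

Finishing within 7 attempts ⇔ at least 4 successes in the first 7. With X ~ Binomial(7, 0.53), P(Y ≤ 7) = 1 − P(X ≤ 3).
  k=0: C(7,0)·0.53^0·0.47^7 = 0.005066
  k=1: C(7,1)·0.53^1·0.47^6 = 0.039991
  k=2: C(7,2)·0.53^2·0.47^5 = 0.135288
  k=3: C(7,3)·0.53^3·0.47^4 = 0.254265
1 − 0.434611 = 0.565389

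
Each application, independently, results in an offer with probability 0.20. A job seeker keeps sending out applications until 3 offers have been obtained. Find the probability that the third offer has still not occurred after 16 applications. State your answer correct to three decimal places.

Needing more than 16 applications ⇔ fewer than 3 successes in the first 16. With X ~ Binomial(16, 0.20), P(Y > 16) = P(X ≤ 2).
  k=0: C(16,0)·0.20^0·0.80^16 = 0.02815
  k=1: C(16,1)·0.20^1·0.80^15 = 0.11259
  k=2: C(16,2)·0.20^2·0.80^14 = 0.21111
P(X ≤ 2) = 0.35184

0.352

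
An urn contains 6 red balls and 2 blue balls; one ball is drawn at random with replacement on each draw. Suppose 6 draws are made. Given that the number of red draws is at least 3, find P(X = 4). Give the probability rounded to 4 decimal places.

0.3082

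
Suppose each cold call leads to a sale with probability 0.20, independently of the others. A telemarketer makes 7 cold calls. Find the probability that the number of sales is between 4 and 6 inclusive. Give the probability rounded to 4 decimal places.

X ~ Binomial(7, 0.20); P(4 ≤ X ≤ 6) = Σ C(7,k) p^k (1−p)^(7−k) over k:
  k=4: C(7,4)·0.20^4·0.80^3 = 0.028672
  k=5: C(7,5)·0.20^5·0.80^2 = 0.004301
  k=6: C(7,6)·0.20^6·0.80^1 = 0.000358
Total = 0.033331

0.0333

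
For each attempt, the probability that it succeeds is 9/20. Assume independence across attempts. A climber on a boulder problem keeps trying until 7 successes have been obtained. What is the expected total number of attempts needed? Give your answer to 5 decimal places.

Y = total attempts until the seventh success; negative binomial with r=7, p=0.45.
E[Y] = r / p = 7 / 0.45 = 15.5555556

15.55556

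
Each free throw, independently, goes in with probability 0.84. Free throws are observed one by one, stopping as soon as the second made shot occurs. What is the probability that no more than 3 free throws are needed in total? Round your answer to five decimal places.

Finishing within 3 free throws ⇔ at least 2 successes in the first 3. With X ~ Binomial(3, 0.84), P(Y ≤ 3) = 1 − P(X ≤ 1).
  k=0: C(3,0)·0.84^0·0.16^3 = 0.0040960
  k=1: C(3,1)·0.84^1·0.16^2 = 0.0645120
1 − 0.0686080 = 0.9313920

0.93139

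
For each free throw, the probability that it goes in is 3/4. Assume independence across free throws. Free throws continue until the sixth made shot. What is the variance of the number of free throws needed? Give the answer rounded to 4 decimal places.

2.6667

Y = total free throws until the sixth success; negative binomial with r=6, p=0.75.
Var(Y) = r(1−p)/p² = 6·0.25 / 0.75² = 2.666667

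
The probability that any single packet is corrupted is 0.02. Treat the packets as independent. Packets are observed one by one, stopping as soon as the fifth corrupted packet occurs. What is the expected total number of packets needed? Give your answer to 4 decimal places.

250.0000

Y = total packets until the fifth success; negative binomial with r=5, p=0.02.
E[Y] = r / p = 5 / 0.02 = 250.000000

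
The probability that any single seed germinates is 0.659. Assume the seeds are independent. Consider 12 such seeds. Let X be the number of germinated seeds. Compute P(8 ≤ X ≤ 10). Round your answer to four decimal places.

0.5611

X ~ Binomial(12, 0.659); P(8 ≤ X ≤ 10) = Σ C(12,k) p^k (1−p)^(12−k) over k:
  k=8: C(12,8)·0.659^8·0.341^4 = 0.238071
  k=9: C(12,9)·0.659^9·0.341^3 = 0.204482
  k=10: C(12,10)·0.659^10·0.341^2 = 0.118551
Total = 0.561104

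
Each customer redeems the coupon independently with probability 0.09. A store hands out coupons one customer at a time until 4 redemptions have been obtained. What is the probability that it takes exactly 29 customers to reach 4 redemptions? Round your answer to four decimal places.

0.0203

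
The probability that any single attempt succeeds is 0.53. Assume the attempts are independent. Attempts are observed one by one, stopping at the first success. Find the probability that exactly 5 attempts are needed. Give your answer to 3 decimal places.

0.026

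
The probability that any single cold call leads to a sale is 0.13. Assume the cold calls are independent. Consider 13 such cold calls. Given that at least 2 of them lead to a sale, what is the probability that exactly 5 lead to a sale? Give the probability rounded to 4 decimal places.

X ~ Binomial(13, 0.13). Want P(X=5 | X≥2) = P(X=5) / P(X≥2).
P(X=5) = C(13,5)·0.13^5·0.87^8 = 0.015684
P(X≥2) = 1 − 0.163588 − 0.317774 = 0.518639
Ratio = 0.015684 / 0.518639 = 0.030240

0.0302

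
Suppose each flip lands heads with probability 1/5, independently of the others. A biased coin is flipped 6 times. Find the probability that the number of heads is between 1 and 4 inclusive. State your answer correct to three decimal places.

0.736

X ~ Binomial(6, 0.20); P(1 ≤ X ≤ 4) = Σ C(6,k) p^k (1−p)^(6−k) over k:
  k=1: C(6,1)·0.20^1·0.80^5 = 0.39322
  k=2: C(6,2)·0.20^2·0.80^4 = 0.24576
  k=3: C(6,3)·0.20^3·0.80^3 = 0.08192
  k=4: C(6,4)·0.20^4·0.80^2 = 0.01536
Total = 0.73626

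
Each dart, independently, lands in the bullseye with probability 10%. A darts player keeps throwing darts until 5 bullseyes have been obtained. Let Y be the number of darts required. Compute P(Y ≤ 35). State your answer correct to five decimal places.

0.26925

Finishing within 35 darts ⇔ at least 5 successes in the first 35. With X ~ Binomial(35, 0.10), P(Y ≤ 35) = 1 − P(X ≤ 4).
  k=0: C(35,0)·0.10^0·0.90^35 = 0.0250316
  k=1: C(35,1)·0.10^1·0.90^34 = 0.0973449
  k=2: C(35,2)·0.10^2·0.90^33 = 0.1838738
  k=3: C(35,3)·0.10^3·0.90^32 = 0.2247346
  k=4: C(35,4)·0.10^4·0.90^31 = 0.1997641
1 − 0.7307490 = 0.2692510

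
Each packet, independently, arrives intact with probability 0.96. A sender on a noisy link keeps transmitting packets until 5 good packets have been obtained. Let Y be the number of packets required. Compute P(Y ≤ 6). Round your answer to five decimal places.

Finishing within 6 packets ⇔ at least 5 successes in the first 6. With X ~ Binomial(6, 0.96), P(Y ≤ 6) = 1 − P(X ≤ 4).
  k=0: C(6,0)·0.96^0·0.04^6 = 0.0000000
  k=1: C(6,1)·0.96^1·0.04^5 = 0.0000006
  k=2: C(6,2)·0.96^2·0.04^4 = 0.0000354
  k=3: C(6,3)·0.96^3·0.04^3 = 0.0011325
  k=4: C(6,4)·0.96^4·0.04^2 = 0.0203843
1 − 0.0215528 = 0.9784472

0.97845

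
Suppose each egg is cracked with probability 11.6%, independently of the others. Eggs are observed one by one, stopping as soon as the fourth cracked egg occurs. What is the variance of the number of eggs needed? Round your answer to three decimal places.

262.782

Y = total eggs until the fourth success; negative binomial with r=4, p=0.116.
Var(Y) = r(1−p)/p² = 4·0.884 / 0.116² = 262.78240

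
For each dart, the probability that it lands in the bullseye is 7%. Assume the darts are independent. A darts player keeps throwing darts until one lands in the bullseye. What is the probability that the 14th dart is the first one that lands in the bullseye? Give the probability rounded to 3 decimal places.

Geometric (trials to first success), p = 0.07.
P(Y = 14) = (1−p)^13 · p = 0.38929 · 0.07 = 0.02725

0.027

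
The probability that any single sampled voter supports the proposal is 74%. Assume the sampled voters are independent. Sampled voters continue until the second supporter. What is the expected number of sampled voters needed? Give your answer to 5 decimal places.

Y = total sampled voters until the second success; negative binomial with r=2, p=0.74.
E[Y] = r / p = 2 / 0.74 = 2.7027027

2.70270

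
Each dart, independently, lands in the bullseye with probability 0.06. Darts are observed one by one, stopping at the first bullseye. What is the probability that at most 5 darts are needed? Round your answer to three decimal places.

Y = number of darts to the first success; geometric, p = 0.06.
P(Y ≤ 5) = 1 − (1−p)^5 = 1 − 0.73390 = 0.26610

0.266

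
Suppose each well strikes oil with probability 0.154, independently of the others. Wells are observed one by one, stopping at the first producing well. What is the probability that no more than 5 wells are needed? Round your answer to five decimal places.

Y = number of wells to the first success; geometric, p = 0.154.
P(Y ≤ 5) = 1 − (1−p)^5 = 1 − 0.4333630 = 0.5666370

0.56664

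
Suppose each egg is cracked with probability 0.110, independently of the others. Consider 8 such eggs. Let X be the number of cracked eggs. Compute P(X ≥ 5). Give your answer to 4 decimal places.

X ~ Binomial(8, 0.11); P(X ≥ 5) = Σ C(8,k) p^k (1−p)^(8−k) over k:
  k=5: C(8,5)·0.11^5·0.89^3 = 0.000636
  k=6: C(8,6)·0.11^6·0.89^2 = 0.000039
  k=7: C(8,7)·0.11^7·0.89^1 = 0.000001
  k=8: C(8,8)·0.11^8·0.89^0 = 0.000000
Total = 0.000677

0.0007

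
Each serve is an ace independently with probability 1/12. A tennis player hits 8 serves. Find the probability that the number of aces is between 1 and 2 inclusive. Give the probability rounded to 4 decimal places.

X ~ Binomial(8, 0.083333); P(1 ≤ X ≤ 2) = Σ C(8,k) p^k (1−p)^(8−k) over k:
  k=1: C(8,1)·0.083333^1·0.916667^7 = 0.362567
  k=2: C(8,2)·0.083333^2·0.916667^6 = 0.115362
Total = 0.477930

0.4779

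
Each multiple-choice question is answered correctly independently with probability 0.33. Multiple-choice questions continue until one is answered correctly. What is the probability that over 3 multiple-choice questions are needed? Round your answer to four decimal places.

0.3008

Y = number of multiple-choice questions to the first success; geometric, p = 0.33.
P(Y > 3) = P(first 3 all fail) = (1−p)^3 = 0.300763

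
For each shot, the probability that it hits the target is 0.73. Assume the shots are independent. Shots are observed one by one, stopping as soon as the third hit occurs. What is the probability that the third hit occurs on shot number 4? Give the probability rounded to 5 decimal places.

Y = trial on which the third success occurs; negative binomial, r=3, p=0.73.
P(Y=4) = C(3,2) · p^3 · (1−p)^1
= 3 · 0.38902 · 0.27 = 0.3151038

0.31510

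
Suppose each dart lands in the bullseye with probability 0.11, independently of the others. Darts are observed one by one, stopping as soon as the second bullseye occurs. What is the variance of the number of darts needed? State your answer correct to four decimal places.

147.1074

Y = total darts until the second success; negative binomial with r=2, p=0.11.
Var(Y) = r(1−p)/p² = 2·0.89 / 0.11² = 147.107438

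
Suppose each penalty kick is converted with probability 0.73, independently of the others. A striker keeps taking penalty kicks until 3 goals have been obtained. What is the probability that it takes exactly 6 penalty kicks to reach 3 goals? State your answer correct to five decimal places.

0.07657

Y = trial on which the third success occurs; negative binomial, r=3, p=0.73.
P(Y=6) = C(5,2) · p^3 · (1−p)^3
= 10 · 0.38902 · 0.019683 = 0.0765702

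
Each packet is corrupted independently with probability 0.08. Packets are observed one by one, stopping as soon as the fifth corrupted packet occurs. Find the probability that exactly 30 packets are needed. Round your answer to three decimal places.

0.010

Y = trial on which the fifth success occurs; negative binomial, r=5, p=0.08.
P(Y=30) = C(29,4) · p^5 · (1−p)^25
= 23751 · 3.2768e-06 · 0.12436 = 0.00968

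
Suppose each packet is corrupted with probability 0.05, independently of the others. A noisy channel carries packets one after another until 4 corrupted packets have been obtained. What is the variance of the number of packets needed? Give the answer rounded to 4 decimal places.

Y = total packets until the fourth success; negative binomial with r=4, p=0.05.
Var(Y) = r(1−p)/p² = 4·0.95 / 0.05² = 1520.000000

1520.0000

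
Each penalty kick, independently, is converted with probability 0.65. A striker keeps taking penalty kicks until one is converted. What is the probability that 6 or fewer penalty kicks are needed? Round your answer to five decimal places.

0.99816

Y = number of penalty kicks to the first success; geometric, p = 0.65.
P(Y ≤ 6) = 1 − (1−p)^6 = 1 − 0.0018383 = 0.9981617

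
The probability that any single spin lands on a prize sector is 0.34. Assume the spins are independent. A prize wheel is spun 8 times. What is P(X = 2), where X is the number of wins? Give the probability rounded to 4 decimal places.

X ~ Binomial(n=8, p=0.34).
P(X=2) = C(8,2) · p^2 · (1−p)^6
= 28 · 0.1156 · 0.082654 = 0.267534

0.2675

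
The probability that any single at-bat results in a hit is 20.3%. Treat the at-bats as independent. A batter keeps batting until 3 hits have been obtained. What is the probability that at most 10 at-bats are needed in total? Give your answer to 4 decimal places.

0.3313

Finishing within 10 at-bats ⇔ at least 3 successes in the first 10. With X ~ Binomial(10, 0.203), P(Y ≤ 10) = 1 − P(X ≤ 2).
  k=0: C(10,0)·0.203^0·0.797^10 = 0.103415
  k=1: C(10,1)·0.203^1·0.797^9 = 0.263403
  k=2: C(10,2)·0.203^2·0.797^8 = 0.301906
1 − 0.668724 = 0.331276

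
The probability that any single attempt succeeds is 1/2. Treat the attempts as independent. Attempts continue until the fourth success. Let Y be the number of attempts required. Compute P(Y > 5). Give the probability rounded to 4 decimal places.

0.8125

Needing more than 5 attempts ⇔ fewer than 4 successes in the first 5. With X ~ Binomial(5, 0.50), P(Y > 5) = P(X ≤ 3).
  k=0: C(5,0)·0.50^0·0.50^5 = 0.031250
  k=1: C(5,1)·0.50^1·0.50^4 = 0.156250
  k=2: C(5,2)·0.50^2·0.50^3 = 0.312500
  k=3: C(5,3)·0.50^3·0.50^2 = 0.312500
P(X ≤ 3) = 0.812500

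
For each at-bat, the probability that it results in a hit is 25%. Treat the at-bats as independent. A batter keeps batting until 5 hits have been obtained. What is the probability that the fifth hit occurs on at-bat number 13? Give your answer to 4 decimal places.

Y = trial on which the fifth success occurs; negative binomial, r=5, p=0.25.
P(Y=13) = C(12,4) · p^5 · (1−p)^8
= 495 · 0.00097656 · 0.10011 = 0.048394

0.0484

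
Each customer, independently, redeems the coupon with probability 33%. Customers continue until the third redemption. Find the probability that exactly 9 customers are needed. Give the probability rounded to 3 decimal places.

0.091

Y = trial on which the third success occurs; negative binomial, r=3, p=0.33.
P(Y=9) = C(8,2) · p^3 · (1−p)^6
= 28 · 0.035937 · 0.090458 = 0.09102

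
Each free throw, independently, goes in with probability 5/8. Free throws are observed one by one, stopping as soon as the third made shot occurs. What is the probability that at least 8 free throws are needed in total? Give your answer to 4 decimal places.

Needing more than 7 free throws ⇔ fewer than 3 successes in the first 7. With X ~ Binomial(7, 0.625), P(Y > 7) = P(X ≤ 2).
  k=0: C(7,0)·0.625^0·0.375^7 = 0.001043
  k=1: C(7,1)·0.625^1·0.375^6 = 0.012167
  k=2: C(7,2)·0.625^2·0.375^5 = 0.060833
P(X ≤ 2) = 0.074042

0.0740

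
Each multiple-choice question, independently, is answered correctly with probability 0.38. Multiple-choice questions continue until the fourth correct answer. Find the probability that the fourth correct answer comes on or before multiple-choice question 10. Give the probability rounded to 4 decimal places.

0.5664

Finishing within 10 multiple-choice questions ⇔ at least 4 successes in the first 10. With X ~ Binomial(10, 0.38), P(Y ≤ 10) = 1 − P(X ≤ 3).
  k=0: C(10,0)·0.38^0·0.62^10 = 0.008393
  k=1: C(10,1)·0.38^1·0.62^9 = 0.051441
  k=2: C(10,2)·0.38^2·0.62^8 = 0.141877
  k=3: C(10,3)·0.38^3·0.62^7 = 0.231886
1 − 0.433597 = 0.566403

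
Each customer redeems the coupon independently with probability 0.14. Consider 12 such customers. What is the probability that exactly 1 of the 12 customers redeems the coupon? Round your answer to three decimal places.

0.320

X ~ Binomial(n=12, p=0.14).
P(X=1) = C(12,1) · p^1 · (1−p)^11
= 12 · 0.14 · 0.19032 = 0.31974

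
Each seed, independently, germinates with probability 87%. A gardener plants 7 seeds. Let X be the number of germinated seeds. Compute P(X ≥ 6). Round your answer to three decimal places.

X ~ Binomial(7, 0.87); P(X ≥ 6) = Σ C(7,k) p^k (1−p)^(7−k) over k:
  k=6: C(7,6)·0.87^6·0.13^1 = 0.39460
  k=7: C(7,7)·0.87^7·0.13^0 = 0.37725
Total = 0.77185

0.772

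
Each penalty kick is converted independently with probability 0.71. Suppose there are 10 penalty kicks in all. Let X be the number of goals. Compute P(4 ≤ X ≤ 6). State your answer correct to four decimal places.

0.3153

X ~ Binomial(10, 0.71); P(4 ≤ X ≤ 6) = Σ C(10,k) p^k (1−p)^(10−k) over k:
  k=4: C(10,4)·0.71^4·0.29^6 = 0.031742
  k=5: C(10,5)·0.71^5·0.29^5 = 0.093257
  k=6: C(10,6)·0.71^6·0.29^4 = 0.190266
Total = 0.315266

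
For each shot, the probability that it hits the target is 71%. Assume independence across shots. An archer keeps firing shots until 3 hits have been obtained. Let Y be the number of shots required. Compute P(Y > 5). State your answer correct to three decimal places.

Needing more than 5 shots ⇔ fewer than 3 successes in the first 5. With X ~ Binomial(5, 0.71), P(Y > 5) = P(X ≤ 2).
  k=0: C(5,0)·0.71^0·0.29^5 = 0.00205
  k=1: C(5,1)·0.71^1·0.29^4 = 0.02511
  k=2: C(5,2)·0.71^2·0.29^3 = 0.12294
P(X ≤ 2) = 0.15010

0.150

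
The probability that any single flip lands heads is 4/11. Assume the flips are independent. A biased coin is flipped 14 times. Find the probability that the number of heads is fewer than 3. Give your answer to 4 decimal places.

0.0691

X ~ Binomial(14, 0.363636); P(X ≤ 2) = Σ C(14,k) p^k (1−p)^(14−k) over k:
  k=0: C(14,0)·0.363636^0·0.636364^14 = 0.001786
  k=1: C(14,1)·0.363636^1·0.636364^13 = 0.014288
  k=2: C(14,2)·0.363636^2·0.636364^12 = 0.053069
Total = 0.069143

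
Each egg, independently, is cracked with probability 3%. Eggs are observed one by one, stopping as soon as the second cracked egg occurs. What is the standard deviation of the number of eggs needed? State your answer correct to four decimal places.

46.4280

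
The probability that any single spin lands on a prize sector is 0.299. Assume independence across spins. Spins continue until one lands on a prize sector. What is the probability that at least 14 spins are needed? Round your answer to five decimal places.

0.00987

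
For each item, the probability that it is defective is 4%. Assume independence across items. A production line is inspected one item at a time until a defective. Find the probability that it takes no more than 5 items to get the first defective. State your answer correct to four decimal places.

Y = number of items to the first success; geometric, p = 0.04.
P(Y ≤ 5) = 1 − (1−p)^5 = 1 − 0.815373 = 0.184627

0.1846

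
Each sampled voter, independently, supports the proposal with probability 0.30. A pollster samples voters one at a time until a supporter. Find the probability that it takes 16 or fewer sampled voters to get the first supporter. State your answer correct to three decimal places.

0.997

Y = number of sampled voters to the first success; geometric, p = 0.30.
P(Y ≤ 16) = 1 − (1−p)^16 = 1 − 0.00332 = 0.99668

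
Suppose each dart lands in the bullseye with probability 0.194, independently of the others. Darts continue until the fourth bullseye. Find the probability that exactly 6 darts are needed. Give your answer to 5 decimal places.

0.00920

Y = trial on which the fourth success occurs; negative binomial, r=4, p=0.194.
P(Y=6) = C(5,3) · p^4 · (1−p)^2
= 10 · 0.0014165 · 0.64964 = 0.0092019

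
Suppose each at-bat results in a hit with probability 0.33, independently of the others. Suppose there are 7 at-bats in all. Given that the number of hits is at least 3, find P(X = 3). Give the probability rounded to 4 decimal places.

0.6011

X ~ Binomial(7, 0.33). Want P(X=3 | X≥3) = P(X=3) / P(X≥3).
P(X=3) = C(7,3)·0.33^3·0.67^4 = 0.253460
P(X≥3) = 1 − 0.060607 − 0.208959 − 0.308760 = 0.421674
Ratio = 0.253460 / 0.421674 = 0.601080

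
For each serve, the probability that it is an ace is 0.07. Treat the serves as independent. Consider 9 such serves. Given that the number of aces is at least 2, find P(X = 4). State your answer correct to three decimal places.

X ~ Binomial(9, 0.07). Want P(X=4 | X≥2) = P(X=4) / P(X≥2).
P(X=4) = C(9,4)·0.07^4·0.93^5 = 0.00210
P(X≥2) = 1 − 0.52041 − 0.35254 = 0.12705
Ratio = 0.00210 / 0.12705 = 0.01657

0.017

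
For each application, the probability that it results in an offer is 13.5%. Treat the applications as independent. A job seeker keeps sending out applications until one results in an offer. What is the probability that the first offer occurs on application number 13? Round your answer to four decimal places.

0.0237

Geometric (trials to first success), p = 0.135.
P(Y = 13) = (1−p)^12 · p = 0.17547 · 0.135 = 0.023688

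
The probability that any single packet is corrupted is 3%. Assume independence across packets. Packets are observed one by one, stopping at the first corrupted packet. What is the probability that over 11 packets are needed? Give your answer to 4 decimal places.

0.7153

Y = number of packets to the first success; geometric, p = 0.03.
P(Y > 11) = P(first 11 all fail) = (1−p)^11 = 0.715301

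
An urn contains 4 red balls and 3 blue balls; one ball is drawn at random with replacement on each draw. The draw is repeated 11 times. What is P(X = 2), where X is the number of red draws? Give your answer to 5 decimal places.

0.00876

X ~ Binomial(n=11, p=0.571429).
P(X=2) = C(11,2) · p^2 · (1−p)^9
= 55 · 0.32653 · 0.00048776 = 0.0087598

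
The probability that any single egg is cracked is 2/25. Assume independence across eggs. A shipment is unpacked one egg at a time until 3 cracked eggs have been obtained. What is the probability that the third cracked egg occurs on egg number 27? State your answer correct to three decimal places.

0.022

Y = trial on which the third success occurs; negative binomial, r=3, p=0.08.
P(Y=27) = C(26,2) · p^3 · (1−p)^24
= 325 · 0.000512 · 0.13518 = 0.02249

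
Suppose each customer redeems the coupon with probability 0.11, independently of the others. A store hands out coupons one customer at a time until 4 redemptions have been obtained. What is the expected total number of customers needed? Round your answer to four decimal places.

Y = total customers until the fourth success; negative binomial with r=4, p=0.11.
E[Y] = r / p = 4 / 0.11 = 36.363636

36.3636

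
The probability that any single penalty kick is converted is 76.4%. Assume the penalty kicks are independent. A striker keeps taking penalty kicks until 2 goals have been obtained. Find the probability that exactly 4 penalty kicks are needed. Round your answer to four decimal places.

0.0975

Y = trial on which the second success occurs; negative binomial, r=2, p=0.764.
P(Y=4) = C(3,1) · p^2 · (1−p)^2
= 3 · 0.5837 · 0.055696 = 0.097529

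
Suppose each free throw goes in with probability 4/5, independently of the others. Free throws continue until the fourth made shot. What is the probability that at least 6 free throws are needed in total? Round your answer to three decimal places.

0.263

Needing more than 5 free throws ⇔ fewer than 4 successes in the first 5. With X ~ Binomial(5, 0.80), P(Y > 5) = P(X ≤ 3).
  k=0: C(5,0)·0.80^0·0.20^5 = 0.00032
  k=1: C(5,1)·0.80^1·0.20^4 = 0.00640
  k=2: C(5,2)·0.80^2·0.20^3 = 0.05120
  k=3: C(5,3)·0.80^3·0.20^2 = 0.20480
P(X ≤ 3) = 0.26272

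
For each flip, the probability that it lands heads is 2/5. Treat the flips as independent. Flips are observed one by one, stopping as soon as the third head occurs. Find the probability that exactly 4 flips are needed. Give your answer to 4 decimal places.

Y = trial on which the third success occurs; negative binomial, r=3, p=0.40.
P(Y=4) = C(3,2) · p^3 · (1−p)^1
= 3 · 0.064 · 0.6 = 0.115200

0.1152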